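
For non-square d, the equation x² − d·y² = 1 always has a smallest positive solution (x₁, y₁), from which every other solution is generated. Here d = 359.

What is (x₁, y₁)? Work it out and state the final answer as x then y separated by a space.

d=359: √d = [18; 1,17,1,36] (ℓ=4, even), read p_3/q_3
a_0=18:  p_0=18·1+0=18,  q_0=18·0+1=1
…
a_2=17:  p_2=17·19+18=341,  q_2=17·1+1=18
a_3=1:  p_3=1·341+19=360,  q_3=1·18+1=19
→ (360, 19).  Check: 360²=129600, 359·19²=129599, difference 1.

360 19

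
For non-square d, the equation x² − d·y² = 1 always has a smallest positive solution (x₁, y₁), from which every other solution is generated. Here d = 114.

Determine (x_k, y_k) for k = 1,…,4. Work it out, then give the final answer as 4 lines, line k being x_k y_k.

1025 96
2101249 196800
4307559425 403439904
8830494720001 827051606400

√114 → a₀=10, period (1,2,10,2,1,20); ℓ=6 even so k=5
a_0=10:  p_0=10·1+0=10,  q_0=10·0+1=1
a_1=1:  p_1=1·10+1=11,  q_1=1·1+0=1
a_2=2:  p_2=2·11+10=32,  q_2=2·1+1=3
…
a_4=2:  p_4=2·331+32=694,  q_4=2·31+3=65
a_5=1:  p_5=1·694+331=1025,  q_5=1·65+31=96
(x₁, y₁) = (1025, 96);  1025² − 114·96² = 1 ✓
(1025+96√114)^2 = 2101249 + 196800√114
(1025+96√114)^3 = 4307559425 + 403439904√114
(1025+96√114)^4 = 8830494720001 + 827051606400√114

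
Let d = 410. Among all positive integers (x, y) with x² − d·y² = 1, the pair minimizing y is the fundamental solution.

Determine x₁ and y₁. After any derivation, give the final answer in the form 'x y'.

√410 = [20; 4,40, …], period ℓ=2 (even) → k=1
step 0: (20, 1)  from 20·(1,0) + (0,1)
step 1: (81, 4)  from 4·(20,1) + (1,0)
fundamental: x₁=81, y₁=4  (since 6561 − 410·16 = 1)

81 4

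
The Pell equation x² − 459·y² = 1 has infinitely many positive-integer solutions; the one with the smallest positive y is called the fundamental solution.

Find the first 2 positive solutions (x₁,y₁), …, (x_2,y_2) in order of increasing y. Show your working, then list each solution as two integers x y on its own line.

√459 → a₀=21, period (2,2,1,4,21,4,1,2,2,42); ℓ=10 even so k=9
step 0: (21, 1)  from 21·(1,0) + (0,1)
step 1: (43, 2)  from 2·(21,1) + (1,0)
step 2: (107, 5)  from 2·(43,2) + (21,1)
step 3: (150, 7)  from 1·(107,5) + (43,2)
step 4: (707, 33)  from 4·(150,7) + (107,5)
step 5: (14997, 700)  from 21·(707,33) + (150,7)
step 6: (60695, 2833)  from 4·(14997,700) + (707,33)
step 7: (75692, 3533)  from 1·(60695,2833) + (14997,700)
step 8: (212079, 9899)  from 2·(75692,3533) + (60695,2833)
step 9: (499850, 23331)  from 2·(212079,9899) + (75692,3533)
→ (499850, 23331).  Check: 499850²=249850022500, 459·23331²=249850022499, difference 1.
(499850+23331√459)^2 = 499700044999 + 23324000700√459

499850 23331
499700044999 23324000700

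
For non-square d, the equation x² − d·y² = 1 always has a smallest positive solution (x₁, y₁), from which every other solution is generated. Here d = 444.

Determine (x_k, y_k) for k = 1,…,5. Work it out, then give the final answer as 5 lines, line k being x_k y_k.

295 14
174049 8260
102688615 4873386
60586108801 2875289480
35745701503975 1696415919814

√444 → a₀=21, period (14,42); ℓ=2 even so k=1
i=0: a=21 ⇒ p=21, q=1
i=1: a=14 ⇒ p=295, q=14
fundamental: x₁=295, y₁=14  (since 87025 − 444·196 = 1)
(295+14√444)^2 = 174049 + 8260√444
(295+14√444)^3 = 102688615 + 4873386√444
(295+14√444)^4 = 60586108801 + 2875289480√444
(295+14√444)^5 = 35745701503975 + 1696415919814√444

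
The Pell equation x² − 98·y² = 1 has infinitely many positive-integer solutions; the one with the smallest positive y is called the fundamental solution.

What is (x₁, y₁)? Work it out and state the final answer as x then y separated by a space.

[9; 1,8,1,18] for √98; ℓ=4 ⇒ convergent index 3
i=0: a=9 ⇒ p=9, q=1
…
i=2: a=8 ⇒ p=89, q=9
i=3: a=1 ⇒ p=99, q=10
fundamental: x₁=99, y₁=10  (since 9801 − 98·100 = 1)

99 10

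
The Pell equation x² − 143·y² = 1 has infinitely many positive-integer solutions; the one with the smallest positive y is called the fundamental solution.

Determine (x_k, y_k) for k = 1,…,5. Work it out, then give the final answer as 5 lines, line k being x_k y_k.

√143 → a₀=11, period (1,22); ℓ=2 even so k=1
k=0  a_k=11  p_k/q_k = 11/1
k=1  a_k=1  p_k/q_k = 12/1
→ (12, 1).  Check: 12²=144, 143·1²=143, difference 1.
k=2:  x_2 = 12·12+143·1·1 = 287,  y_2 = 12·1+1·12 = 24
k=3:  x_3 = 12·287+143·1·24 = 6876,  y_3 = 12·24+1·287 = 575
k=4:  x_4 = 12·6876+143·1·575 = 164737,  y_4 = 12·575+1·6876 = 13776
k=5:  x_5 = 12·164737+143·1·13776 = 3946812,  y_5 = 12·13776+1·164737 = 330049

12 1
287 24
6876 575
164737 13776
3946812 330049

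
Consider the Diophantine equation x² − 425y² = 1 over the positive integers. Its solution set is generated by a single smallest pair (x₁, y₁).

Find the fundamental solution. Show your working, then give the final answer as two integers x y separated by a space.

143649 6968

d=425: √d = [20; 1,1,1,1,1,1,40] (ℓ=7, odd), read p_13/q_13
k=0  a_k=20  p_k/q_k = 20/1
k=1  a_k=1  p_k/q_k = 21/1
k=2  a_k=1  p_k/q_k = 41/2
k=3  a_k=1  p_k/q_k = 62/3
k=4  a_k=1  p_k/q_k = 103/5
k=5  a_k=1  p_k/q_k = 165/8
k=6  a_k=1  p_k/q_k = 268/13
…
k=8  a_k=1  p_k/q_k = 11153/541
k=9  a_k=1  p_k/q_k = 22038/1069
k=10  a_k=1  p_k/q_k = 33191/1610
k=11  a_k=1  p_k/q_k = 55229/2679
k=12  a_k=1  p_k/q_k = 88420/4289
k=13  a_k=1  p_k/q_k = 143649/6968
(x₁, y₁) = (143649, 6968);  143649² − 425·6968² = 1 ✓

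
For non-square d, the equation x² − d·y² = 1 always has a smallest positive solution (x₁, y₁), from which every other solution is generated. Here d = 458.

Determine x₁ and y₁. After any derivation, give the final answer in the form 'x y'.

22899 1070

√458 = [21; 2,2,42, …], period ℓ=3 (odd) → k=5
a_0=21:  p_0=21·1+0=21,  q_0=21·0+1=1
…
a_3=42:  p_3=42·107+43=4537,  q_3=42·5+2=212
a_4=2:  p_4=2·4537+107=9181,  q_4=2·212+5=429
a_5=2:  p_5=2·9181+4537=22899,  q_5=2·429+212=1070
fundamental: x₁=22899, y₁=1070  (since 524364201 − 458·1144900 = 1)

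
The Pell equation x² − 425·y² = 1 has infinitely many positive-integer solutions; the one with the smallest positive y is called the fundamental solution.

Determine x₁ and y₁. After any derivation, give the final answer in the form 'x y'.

√425 → a₀=20, period (1,1,1,1,1,1,40); ℓ=7 odd so k=13
step 0: (20, 1)  from 20·(1,0) + (0,1)
step 1: (21, 1)  from 1·(20,1) + (1,0)
step 2: (41, 2)  from 1·(21,1) + (20,1)
step 3: (62, 3)  from 1·(41,2) + (21,1)
…
step 7: (10885, 528)  from 40·(268,13) + (165,8)
…
step 10: (33191, 1610)  from 1·(22038,1069) + (11153,541)
…
step 12: (88420, 4289)  from 1·(55229,2679) + (33191,1610)
step 13: (143649, 6968)  from 1·(88420,4289) + (55229,2679)
→ (143649, 6968).  Check: 143649²=20635035201, 425·6968²=20635035200, difference 1.

143649 6968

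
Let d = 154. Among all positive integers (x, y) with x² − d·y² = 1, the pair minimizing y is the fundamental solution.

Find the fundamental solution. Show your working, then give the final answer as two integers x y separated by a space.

21295 1716

√154 → a₀=12, period (2,2,3,1,2,1,3,2,2,24); ℓ=10 even so k=9
k=0  a_k=12  p_k/q_k = 12/1
…
k=5  a_k=2  p_k/q_k = 757/61
k=6  a_k=1  p_k/q_k = 1030/83
k=7  a_k=3  p_k/q_k = 3847/310
k=8  a_k=2  p_k/q_k = 8724/703
k=9  a_k=2  p_k/q_k = 21295/1716
(x₁, y₁) = (21295, 1716);  21295² − 154·1716² = 1 ✓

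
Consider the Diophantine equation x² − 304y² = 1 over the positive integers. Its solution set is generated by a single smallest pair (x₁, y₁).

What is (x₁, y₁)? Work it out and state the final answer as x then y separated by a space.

57799 3315

d=304: √d = [17; 2,3,2,1,1,1,1,1,2,3,2,34] (ℓ=12, even), read p_11/q_11
a_0=17:  p_0=17·1+0=17,  q_0=17·0+1=1
…
a_3=2:  p_3=2·122+35=279,  q_3=2·7+2=16
a_4=1:  p_4=1·279+122=401,  q_4=1·16+7=23
a_5=1:  p_5=1·401+279=680,  q_5=1·23+16=39
a_6=1:  p_6=1·680+401=1081,  q_6=1·39+23=62
a_7=1:  p_7=1·1081+680=1761,  q_7=1·62+39=101
…
a_10=3:  p_10=3·7445+2842=25177,  q_10=3·427+163=1444
a_11=2:  p_11=2·25177+7445=57799,  q_11=2·1444+427=3315
fundamental: x₁=57799, y₁=3315  (since 3340724401 − 304·10989225 = 1)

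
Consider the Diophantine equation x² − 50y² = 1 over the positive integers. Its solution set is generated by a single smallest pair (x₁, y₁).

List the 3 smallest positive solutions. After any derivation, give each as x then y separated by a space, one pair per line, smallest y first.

√50 → a₀=7, period (14); ℓ=1 odd so k=1
i=0: a=7 ⇒ p=7, q=1
i=1: a=14 ⇒ p=99, q=14
fundamental: x₁=99, y₁=14  (since 9801 − 50·196 = 1)
n=2: (99,14)∘(99,14) = (99·99+50·14·14, 99·14+14·99) = (19601,2772)
n=3: (19601,2772)∘(99,14) = (99·19601+50·14·2772, 99·2772+14·19601) = (3880899,548842)

99 14
19601 2772
3880899 548842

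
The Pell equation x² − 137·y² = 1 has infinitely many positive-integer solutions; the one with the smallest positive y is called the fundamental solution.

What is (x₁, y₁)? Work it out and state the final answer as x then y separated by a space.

6083073 519712

√137 → a₀=11, period (1,2,2,1,1,2,2,1,22); ℓ=9 odd so k=17
step 0: (11, 1)  from 11·(1,0) + (0,1)
step 1: (12, 1)  from 1·(11,1) + (1,0)
step 2: (35, 3)  from 2·(12,1) + (11,1)
…
step 5: (199, 17)  from 1·(117,10) + (82,7)
step 6: (515, 44)  from 2·(199,17) + (117,10)
…
step 9: (39597, 3383)  from 22·(1744,149) + (1229,105)
…
step 11: (122279, 10447)  from 2·(41341,3532) + (39597,3383)
step 12: (285899, 24426)  from 2·(122279,10447) + (41341,3532)
step 13: (408178, 34873)  from 1·(285899,24426) + (122279,10447)
step 14: (694077, 59299)  from 1·(408178,34873) + (285899,24426)
…
step 16: (4286741, 366241)  from 2·(1796332,153471) + (694077,59299)
step 17: (6083073, 519712)  from 1·(4286741,366241) + (1796332,153471)
→ (6083073, 519712).  Check: 6083073²=37003777123329, 137·519712²=37003777123328, difference 1.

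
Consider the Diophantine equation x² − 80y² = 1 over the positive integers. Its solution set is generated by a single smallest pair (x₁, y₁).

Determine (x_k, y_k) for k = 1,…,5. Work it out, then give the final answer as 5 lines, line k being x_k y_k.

√80 = [8; 1,16, …], period ℓ=2 (even) → k=1
step 0: (8, 1)  from 8·(1,0) + (0,1)
step 1: (9, 1)  from 1·(8,1) + (1,0)
(x₁, y₁) = (9, 1);  9² − 80·1² = 1 ✓
n=2: (9,1)∘(9,1) = (9·9+80·1·1, 9·1+1·9) = (161,18)
n=3: (161,18)∘(9,1) = (9·161+80·1·18, 9·18+1·161) = (2889,323)
n=4: (2889,323)∘(9,1) = (9·2889+80·1·323, 9·323+1·2889) = (51841,5796)
n=5: (51841,5796)∘(9,1) = (9·51841+80·1·5796, 9·5796+1·51841) = (930249,104005)

9 1
161 18
2889 323
51841 5796
930249 104005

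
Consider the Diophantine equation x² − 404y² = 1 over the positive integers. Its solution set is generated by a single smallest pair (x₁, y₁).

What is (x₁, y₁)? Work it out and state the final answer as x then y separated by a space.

201 10

d=404: √d = [20; 10,40] (ℓ=2, even), read p_1/q_1
k=0  a_k=20  p_k/q_k = 20/1
k=1  a_k=10  p_k/q_k = 201/10
fundamental: x₁=201, y₁=10  (since 40401 − 404·100 = 1)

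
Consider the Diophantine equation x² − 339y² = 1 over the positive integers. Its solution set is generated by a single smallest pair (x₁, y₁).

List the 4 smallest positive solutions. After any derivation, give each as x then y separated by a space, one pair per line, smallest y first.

97970 5321
19196241799 1042596740
3761311617998090 204286405230279
736991398411349512801 40027878239778270520

[18; 2,2,2,1,17,1,2,2,2,36] for √339; ℓ=10 ⇒ convergent index 9
k=0  a_k=18  p_k/q_k = 18/1
…
k=3  a_k=2  p_k/q_k = 221/12
…
k=5  a_k=17  p_k/q_k = 5542/301
k=6  a_k=1  p_k/q_k = 5855/318
…
k=8  a_k=2  p_k/q_k = 40359/2192
k=9  a_k=2  p_k/q_k = 97970/5321
(x₁, y₁) = (97970, 5321);  97970² − 339·5321² = 1 ✓
k=2:  x_2 = 97970·97970+339·5321·5321 = 19196241799,  y_2 = 97970·5321+5321·97970 = 1042596740
k=3:  x_3 = 97970·19196241799+339·5321·1042596740 = 3761311617998090,  y_3 = 97970·1042596740+5321·19196241799 = 204286405230279
k=4:  x_4 = 97970·3761311617998090+339·5321·204286405230279 = 736991398411349512801,  y_4 = 97970·204286405230279+5321·3761311617998090 = 40027878239778270520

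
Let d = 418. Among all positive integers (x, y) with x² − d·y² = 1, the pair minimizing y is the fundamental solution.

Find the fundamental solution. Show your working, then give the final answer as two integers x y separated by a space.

33857 1656

√418 = [20; 2,4,20,4,2,40, …], period ℓ=6 (even) → k=5
i=0: a=20 ⇒ p=20, q=1
…
i=3: a=20 ⇒ p=3721, q=182
i=4: a=4 ⇒ p=15068, q=737
i=5: a=2 ⇒ p=33857, q=1656
(x₁, y₁) = (33857, 1656);  33857² − 418·1656² = 1 ✓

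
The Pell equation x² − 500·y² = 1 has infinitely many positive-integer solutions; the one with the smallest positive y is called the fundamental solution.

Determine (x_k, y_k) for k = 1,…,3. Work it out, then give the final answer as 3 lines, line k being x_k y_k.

930249 41602
1730726404001 77400437796
3220013013190122249 144003359718540806

√500 → a₀=22, period (2,1,3,2,1,…,1,2,44); ℓ=14 even so k=13
step 0: (22, 1)  from 22·(1,0) + (0,1)
…
step 2: (67, 3)  from 1·(45,2) + (22,1)
step 3: (246, 11)  from 3·(67,3) + (45,2)
…
step 7: (14445, 646)  from 10·(1364,61) + (805,36)
…
step 10: (76317, 3413)  from 2·(30254,1353) + (15809,707)
step 11: (259205, 11592)  from 3·(76317,3413) + (30254,1353)
step 12: (335522, 15005)  from 1·(259205,11592) + (76317,3413)
step 13: (930249, 41602)  from 2·(335522,15005) + (259205,11592)
→ (930249, 41602).  Check: 930249²=865363202001, 500·41602²=865363202000, difference 1.
(x_2, y_2) = (930249·930249 + 500·41602·41602, 930249·41602 + 41602·930249) = (1730726404001, 77400437796)
(x_3, y_3) = (930249·1730726404001 + 500·41602·77400437796, 930249·77400437796 + 41602·1730726404001) = (3220013013190122249, 144003359718540806)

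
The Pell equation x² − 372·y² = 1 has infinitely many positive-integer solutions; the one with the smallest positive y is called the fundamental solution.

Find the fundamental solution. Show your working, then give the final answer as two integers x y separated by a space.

[19; 3,2,12,2,3,38] for √372; ℓ=6 ⇒ convergent index 5
step 0: (19, 1)  from 19·(1,0) + (0,1)
step 1: (58, 3)  from 3·(19,1) + (1,0)
…
step 3: (1678, 87)  from 12·(135,7) + (58,3)
step 4: (3491, 181)  from 2·(1678,87) + (135,7)
step 5: (12151, 630)  from 3·(3491,181) + (1678,87)
→ (12151, 630).  Check: 12151²=147646801, 372·630²=147646800, difference 1.

12151 630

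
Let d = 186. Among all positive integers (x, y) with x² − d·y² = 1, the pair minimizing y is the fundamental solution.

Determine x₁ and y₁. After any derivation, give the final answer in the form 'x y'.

√186 → a₀=13, period (1,1,1,3,4,3,1,1,1,26); ℓ=10 even so k=9
i=0: a=13 ⇒ p=13, q=1
…
i=2: a=1 ⇒ p=27, q=2
…
i=4: a=3 ⇒ p=150, q=11
…
i=7: a=1 ⇒ p=2714, q=199
i=8: a=1 ⇒ p=4787, q=351
i=9: a=1 ⇒ p=7501, q=550
fundamental: x₁=7501, y₁=550  (since 56265001 − 186·302500 = 1)

7501 550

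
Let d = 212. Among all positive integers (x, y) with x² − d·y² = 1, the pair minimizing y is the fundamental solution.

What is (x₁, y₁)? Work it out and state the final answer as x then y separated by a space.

66249 4550

d=212: √d = [14; 1,1,3,1,1,…,1,1,28] (ℓ=14, even), read p_13/q_13
k=0  a_k=14  p_k/q_k = 14/1
…
k=2  a_k=1  p_k/q_k = 29/2
…
k=4  a_k=1  p_k/q_k = 131/9
…
k=9  a_k=1  p_k/q_k = 5198/357
…
k=12  a_k=1  p_k/q_k = 37114/2549
k=13  a_k=1  p_k/q_k = 66249/4550
→ (66249, 4550).  Check: 66249²=4388930001, 212·4550²=4388930000, difference 1.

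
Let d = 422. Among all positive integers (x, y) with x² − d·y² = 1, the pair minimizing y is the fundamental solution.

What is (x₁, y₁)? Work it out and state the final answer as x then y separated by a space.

7022501 341850

√422 → a₀=20, period (1,1,5,2,1,…,1,1,40); ℓ=14 even so k=13
a_0=20:  p_0=20·1+0=20,  q_0=20·0+1=1
…
a_2=1:  p_2=1·21+20=41,  q_2=1·1+1=2
a_3=5:  p_3=5·41+21=226,  q_3=5·2+1=11
…
a_8=3:  p_8=3·53719+2650=163807,  q_8=3·2615+129=7974
…
a_11=5:  p_11=5·598859+217526=3211821,  q_11=5·29152+10589=156349
a_12=1:  p_12=1·3211821+598859=3810680,  q_12=1·156349+29152=185501
a_13=1:  p_13=1·3810680+3211821=7022501,  q_13=1·185501+156349=341850
(x₁, y₁) = (7022501, 341850);  7022501² − 422·341850² = 1 ✓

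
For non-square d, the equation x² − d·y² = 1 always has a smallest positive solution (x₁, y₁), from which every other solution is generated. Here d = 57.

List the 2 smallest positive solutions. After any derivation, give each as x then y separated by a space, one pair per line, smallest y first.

d=57: √d = [7; 1,1,4,1,1,14] (ℓ=6, even), read p_5/q_5
k=0  a_k=7  p_k/q_k = 7/1
k=1  a_k=1  p_k/q_k = 8/1
…
k=3  a_k=4  p_k/q_k = 68/9
k=4  a_k=1  p_k/q_k = 83/11
k=5  a_k=1  p_k/q_k = 151/20
fundamental: x₁=151, y₁=20  (since 22801 − 57·400 = 1)
(x_2, y_2) = (151·151 + 57·20·20, 151·20 + 20·151) = (45601, 6040)

151 20
45601 6040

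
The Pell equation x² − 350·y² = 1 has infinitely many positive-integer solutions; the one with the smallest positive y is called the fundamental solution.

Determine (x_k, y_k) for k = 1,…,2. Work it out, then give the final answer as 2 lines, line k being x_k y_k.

d=350: √d = [18; 1,2,2,2,1,36] (ℓ=6, even), read p_5/q_5
i=0: a=18 ⇒ p=18, q=1
i=1: a=1 ⇒ p=19, q=1
…
i=4: a=2 ⇒ p=318, q=17
i=5: a=1 ⇒ p=449, q=24
fundamental: x₁=449, y₁=24  (since 201601 − 350·576 = 1)
(x_2, y_2) = (449·449 + 350·24·24, 449·24 + 24·449) = (403201, 21552)

449 24
403201 21552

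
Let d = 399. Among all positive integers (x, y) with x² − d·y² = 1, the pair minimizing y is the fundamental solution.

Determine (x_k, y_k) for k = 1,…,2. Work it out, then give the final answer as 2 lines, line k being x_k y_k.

20 1
799 40

[19; 1,38] for √399; ℓ=2 ⇒ convergent index 1
k=0  a_k=19  p_k/q_k = 19/1
k=1  a_k=1  p_k/q_k = 20/1
fundamental: x₁=20, y₁=1  (since 400 − 399·1 = 1)
k=2:  x_2 = 20·20+399·1·1 = 799,  y_2 = 20·1+1·20 = 40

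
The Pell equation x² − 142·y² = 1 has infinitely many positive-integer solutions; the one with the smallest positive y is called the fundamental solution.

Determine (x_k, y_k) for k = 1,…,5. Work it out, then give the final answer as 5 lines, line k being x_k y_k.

√142 → a₀=11, period (1,10,1,22); ℓ=4 even so k=3
i=0: a=11 ⇒ p=11, q=1
…
i=2: a=10 ⇒ p=131, q=11
i=3: a=1 ⇒ p=143, q=12
fundamental: x₁=143, y₁=12  (since 20449 − 142·144 = 1)
(143+12√142)^2 = 40897 + 3432√142
(143+12√142)^3 = 11696399 + 981540√142
(143+12√142)^4 = 3345129217 + 280717008√142
(143+12√142)^5 = 956695259663 + 80284082748√142

143 12
40897 3432
11696399 981540
3345129217 280717008
956695259663 80284082748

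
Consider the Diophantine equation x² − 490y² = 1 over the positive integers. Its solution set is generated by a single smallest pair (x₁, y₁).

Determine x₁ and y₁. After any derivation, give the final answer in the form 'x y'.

1039681 46968

[22; 7,2,1,4,4,4,1,2,7,44] for √490; ℓ=10 ⇒ convergent index 9
step 0: (22, 1)  from 22·(1,0) + (0,1)
…
step 2: (332, 15)  from 2·(155,7) + (22,1)
…
step 5: (9607, 434)  from 4·(2280,103) + (487,22)
step 6: (40708, 1839)  from 4·(9607,434) + (2280,103)
step 7: (50315, 2273)  from 1·(40708,1839) + (9607,434)
step 8: (141338, 6385)  from 2·(50315,2273) + (40708,1839)
step 9: (1039681, 46968)  from 7·(141338,6385) + (50315,2273)
→ (1039681, 46968).  Check: 1039681²=1080936581761, 490·46968²=1080936581760, difference 1.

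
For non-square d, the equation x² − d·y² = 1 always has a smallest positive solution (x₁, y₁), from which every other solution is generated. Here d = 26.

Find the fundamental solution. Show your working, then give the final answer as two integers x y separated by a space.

√26 = [5; 10, …], period ℓ=1 (odd) → k=1
i=0: a=5 ⇒ p=5, q=1
i=1: a=10 ⇒ p=51, q=10
fundamental: x₁=51, y₁=10  (since 2601 − 26·100 = 1)

51 10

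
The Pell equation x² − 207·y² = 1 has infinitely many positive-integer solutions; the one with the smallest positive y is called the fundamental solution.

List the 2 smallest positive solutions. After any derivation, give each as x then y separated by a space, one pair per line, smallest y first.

[14; 2,1,1,2,1,1,2,28] for √207; ℓ=8 ⇒ convergent index 7
i=0: a=14 ⇒ p=14, q=1
i=1: a=2 ⇒ p=29, q=2
…
i=3: a=1 ⇒ p=72, q=5
i=4: a=2 ⇒ p=187, q=13
i=5: a=1 ⇒ p=259, q=18
i=6: a=1 ⇒ p=446, q=31
i=7: a=2 ⇒ p=1151, q=80
→ (1151, 80).  Check: 1151²=1324801, 207·80²=1324800, difference 1.
k=2:  x_2 = 1151·1151+207·80·80 = 2649601,  y_2 = 1151·80+80·1151 = 184160

1151 80
2649601 184160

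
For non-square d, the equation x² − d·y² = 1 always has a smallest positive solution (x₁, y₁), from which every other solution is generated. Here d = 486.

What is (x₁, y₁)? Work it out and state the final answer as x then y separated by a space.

485 22

√486 → a₀=22, period (22,44); ℓ=2 even so k=1
k=0  a_k=22  p_k/q_k = 22/1
k=1  a_k=22  p_k/q_k = 485/22
→ (485, 22).  Check: 485²=235225, 486·22²=235224, difference 1.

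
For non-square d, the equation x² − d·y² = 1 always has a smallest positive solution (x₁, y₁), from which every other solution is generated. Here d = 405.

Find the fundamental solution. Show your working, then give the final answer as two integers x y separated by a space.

161 8

[20; 8,40] for √405; ℓ=2 ⇒ convergent index 1
k=0  a_k=20  p_k/q_k = 20/1
k=1  a_k=8  p_k/q_k = 161/8
→ (161, 8).  Check: 161²=25921, 405·8²=25920, difference 1.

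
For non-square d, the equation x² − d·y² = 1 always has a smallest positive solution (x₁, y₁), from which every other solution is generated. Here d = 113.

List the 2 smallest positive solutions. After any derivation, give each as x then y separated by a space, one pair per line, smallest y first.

1204353 113296
2900932297217 272896754976

√113 = [10; 1,1,1,2,2,1,1,1,20, …], period ℓ=9 (odd) → k=17
i=0: a=10 ⇒ p=10, q=1
i=1: a=1 ⇒ p=11, q=1
i=2: a=1 ⇒ p=21, q=2
i=3: a=1 ⇒ p=32, q=3
i=4: a=2 ⇒ p=85, q=8
…
i=7: a=1 ⇒ p=489, q=46
…
i=9: a=20 ⇒ p=16009, q=1506
…
i=12: a=1 ⇒ p=49579, q=4664
…
i=15: a=1 ⇒ p=445435, q=41903
i=16: a=1 ⇒ p=758918, q=71393
i=17: a=1 ⇒ p=1204353, q=113296
fundamental: x₁=1204353, y₁=113296  (since 1450466148609 − 113·12835983616 = 1)
n=2: (1204353,113296)∘(1204353,113296) = (1204353·1204353+113·113296·113296, 1204353·113296+113296·1204353) = (2900932297217,272896754976)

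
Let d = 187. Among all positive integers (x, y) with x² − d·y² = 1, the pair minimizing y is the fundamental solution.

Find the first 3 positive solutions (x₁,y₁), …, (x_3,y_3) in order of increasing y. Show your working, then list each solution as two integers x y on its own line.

√187 → a₀=13, period (1,2,13,2,1,26); ℓ=6 even so k=5
i=0: a=13 ⇒ p=13, q=1
i=1: a=1 ⇒ p=14, q=1
…
i=4: a=2 ⇒ p=1135, q=83
i=5: a=1 ⇒ p=1682, q=123
→ (1682, 123).  Check: 1682²=2829124, 187·123²=2829123, difference 1.
n=2: (1682,123)∘(1682,123) = (1682·1682+187·123·123, 1682·123+123·1682) = (5658247,413772)
n=3: (5658247,413772)∘(1682,123) = (1682·5658247+187·123·413772, 1682·413772+123·5658247) = (19034341226,1391928885)

1682 123
5658247 413772
19034341226 1391928885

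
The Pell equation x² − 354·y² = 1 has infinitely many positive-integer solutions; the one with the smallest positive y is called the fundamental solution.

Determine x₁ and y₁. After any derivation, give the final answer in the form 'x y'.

258065 13716

√354 = [18; 1,4,2,2,18,2,2,4,1,36, …], period ℓ=10 (even) → k=9
a_0=18:  p_0=18·1+0=18,  q_0=18·0+1=1
a_1=1:  p_1=1·18+1=19,  q_1=1·1+0=1
a_2=4:  p_2=4·19+18=94,  q_2=4·1+1=5
…
a_4=2:  p_4=2·207+94=508,  q_4=2·11+5=27
a_5=18:  p_5=18·508+207=9351,  q_5=18·27+11=497
a_6=2:  p_6=2·9351+508=19210,  q_6=2·497+27=1021
…
a_8=4:  p_8=4·47771+19210=210294,  q_8=4·2539+1021=11177
a_9=1:  p_9=1·210294+47771=258065,  q_9=1·11177+2539=13716
fundamental: x₁=258065, y₁=13716  (since 66597544225 − 354·188128656 = 1)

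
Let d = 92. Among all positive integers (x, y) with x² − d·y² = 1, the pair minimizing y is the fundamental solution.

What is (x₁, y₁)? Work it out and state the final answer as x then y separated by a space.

1151 120

√92 → a₀=9, period (1,1,2,4,2,1,1,18); ℓ=8 even so k=7
i=0: a=9 ⇒ p=9, q=1
i=1: a=1 ⇒ p=10, q=1
i=2: a=1 ⇒ p=19, q=2
…
i=4: a=4 ⇒ p=211, q=22
…
i=6: a=1 ⇒ p=681, q=71
i=7: a=1 ⇒ p=1151, q=120
(x₁, y₁) = (1151, 120);  1151² − 92·120² = 1 ✓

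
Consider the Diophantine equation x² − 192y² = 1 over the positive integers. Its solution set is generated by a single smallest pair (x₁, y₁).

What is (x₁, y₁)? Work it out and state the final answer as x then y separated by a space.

√192 = [13; 1,5,1,26, …], period ℓ=4 (even) → k=3
a_0=13:  p_0=13·1+0=13,  q_0=13·0+1=1
…
a_2=5:  p_2=5·14+13=83,  q_2=5·1+1=6
a_3=1:  p_3=1·83+14=97,  q_3=1·6+1=7
→ (97, 7).  Check: 97²=9409, 192·7²=9408, difference 1.

97 7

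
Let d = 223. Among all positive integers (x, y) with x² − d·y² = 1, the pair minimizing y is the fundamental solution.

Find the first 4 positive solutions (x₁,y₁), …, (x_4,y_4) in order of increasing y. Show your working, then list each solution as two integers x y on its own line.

224 15
100351 6720
44957024 3010545
20140646401 1348717440

[14; 1,13,1,28] for √223; ℓ=4 ⇒ convergent index 3
i=0: a=14 ⇒ p=14, q=1
i=1: a=1 ⇒ p=15, q=1
i=2: a=13 ⇒ p=209, q=14
i=3: a=1 ⇒ p=224, q=15
→ (224, 15).  Check: 224²=50176, 223·15²=50175, difference 1.
(224+15√223)^2 = 100351 + 6720√223
(224+15√223)^3 = 44957024 + 3010545√223
(224+15√223)^4 = 20140646401 + 1348717440√223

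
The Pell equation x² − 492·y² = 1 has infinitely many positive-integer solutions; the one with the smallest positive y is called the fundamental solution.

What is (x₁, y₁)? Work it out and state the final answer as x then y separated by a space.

29767 1342

d=492: √d = [22; 5,1,1,10,1,1,5,44] (ℓ=8, even), read p_7/q_7
i=0: a=22 ⇒ p=22, q=1
i=1: a=5 ⇒ p=111, q=5
i=2: a=1 ⇒ p=133, q=6
…
i=5: a=1 ⇒ p=2817, q=127
i=6: a=1 ⇒ p=5390, q=243
i=7: a=5 ⇒ p=29767, q=1342
(x₁, y₁) = (29767, 1342);  29767² − 492·1342² = 1 ✓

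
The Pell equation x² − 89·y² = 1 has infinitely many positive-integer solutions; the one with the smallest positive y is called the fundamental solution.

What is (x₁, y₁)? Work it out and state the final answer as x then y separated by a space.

√89 = [9; 2,3,3,2,18, …], period ℓ=5 (odd) → k=9
i=0: a=9 ⇒ p=9, q=1
…
i=3: a=3 ⇒ p=217, q=23
…
i=6: a=2 ⇒ p=18934, q=2007
…
i=8: a=3 ⇒ p=216991, q=23001
i=9: a=2 ⇒ p=500001, q=53000
fundamental: x₁=500001, y₁=53000  (since 250001000001 − 89·2809000000 = 1)

500001 53000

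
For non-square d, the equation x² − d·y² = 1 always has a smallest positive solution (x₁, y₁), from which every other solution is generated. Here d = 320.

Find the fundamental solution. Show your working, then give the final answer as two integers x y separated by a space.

√320 = [17; 1,7,1,34, …], period ℓ=4 (even) → k=3
a_0=17:  p_0=17·1+0=17,  q_0=17·0+1=1
a_1=1:  p_1=1·17+1=18,  q_1=1·1+0=1
a_2=7:  p_2=7·18+17=143,  q_2=7·1+1=8
a_3=1:  p_3=1·143+18=161,  q_3=1·8+1=9
(x₁, y₁) = (161, 9);  161² − 320·9² = 1 ✓

161 9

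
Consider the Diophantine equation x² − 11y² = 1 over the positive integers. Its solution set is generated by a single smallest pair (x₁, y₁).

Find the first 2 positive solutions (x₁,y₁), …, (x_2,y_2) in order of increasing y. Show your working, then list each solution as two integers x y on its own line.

√11 = [3; 3,6, …], period ℓ=2 (even) → k=1
k=0  a_k=3  p_k/q_k = 3/1
k=1  a_k=3  p_k/q_k = 10/3
fundamental: x₁=10, y₁=3  (since 100 − 11·9 = 1)
(x_2, y_2) = (10·10 + 11·3·3, 10·3 + 3·10) = (199, 60)

10 3
199 60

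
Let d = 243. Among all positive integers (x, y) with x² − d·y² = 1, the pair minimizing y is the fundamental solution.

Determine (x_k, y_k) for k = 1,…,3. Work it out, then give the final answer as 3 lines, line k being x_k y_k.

√243 = [15; 1,1,2,3,15,3,2,1,1,30, …], period ℓ=10 (even) → k=9
i=0: a=15 ⇒ p=15, q=1
i=1: a=1 ⇒ p=16, q=1
…
i=3: a=2 ⇒ p=78, q=5
…
i=5: a=15 ⇒ p=4053, q=260
…
i=7: a=2 ⇒ p=28901, q=1854
i=8: a=1 ⇒ p=41325, q=2651
i=9: a=1 ⇒ p=70226, q=4505
fundamental: x₁=70226, y₁=4505  (since 4931691076 − 243·20295025 = 1)
k=2:  x_2 = 70226·70226+243·4505·4505 = 9863382151,  y_2 = 70226·4505+4505·70226 = 632736260
k=3:  x_3 = 70226·9863382151+243·4505·632736260 = 1385331749802026,  y_3 = 70226·632736260+4505·9863382151 = 88869073185015

70226 4505
9863382151 632736260
1385331749802026 88869073185015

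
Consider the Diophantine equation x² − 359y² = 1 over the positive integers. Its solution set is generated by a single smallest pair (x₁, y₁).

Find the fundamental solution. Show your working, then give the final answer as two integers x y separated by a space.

360 19

√359 = [18; 1,17,1,36, …], period ℓ=4 (even) → k=3
i=0: a=18 ⇒ p=18, q=1
i=1: a=1 ⇒ p=19, q=1
i=2: a=17 ⇒ p=341, q=18
i=3: a=1 ⇒ p=360, q=19
fundamental: x₁=360, y₁=19  (since 129600 − 359·361 = 1)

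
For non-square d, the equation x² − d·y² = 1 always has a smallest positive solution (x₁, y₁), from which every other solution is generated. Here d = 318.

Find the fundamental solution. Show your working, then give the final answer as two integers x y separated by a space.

d=318: √d = [17; 1,4,1,34] (ℓ=4, even), read p_3/q_3
a_0=17:  p_0=17·1+0=17,  q_0=17·0+1=1
a_1=1:  p_1=1·17+1=18,  q_1=1·1+0=1
a_2=4:  p_2=4·18+17=89,  q_2=4·1+1=5
a_3=1:  p_3=1·89+18=107,  q_3=1·5+1=6
→ (107, 6).  Check: 107²=11449, 318·6²=11448, difference 1.

107 6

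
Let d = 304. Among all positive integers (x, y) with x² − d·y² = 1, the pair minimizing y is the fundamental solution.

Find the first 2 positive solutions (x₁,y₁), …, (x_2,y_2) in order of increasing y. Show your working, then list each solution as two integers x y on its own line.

57799 3315
6681448801 383207370

[17; 2,3,2,1,1,1,1,1,2,3,2,34] for √304; ℓ=12 ⇒ convergent index 11
a_0=17:  p_0=17·1+0=17,  q_0=17·0+1=1
…
a_3=2:  p_3=2·122+35=279,  q_3=2·7+2=16
…
a_5=1:  p_5=1·401+279=680,  q_5=1·23+16=39
…
a_7=1:  p_7=1·1081+680=1761,  q_7=1·62+39=101
…
a_10=3:  p_10=3·7445+2842=25177,  q_10=3·427+163=1444
a_11=2:  p_11=2·25177+7445=57799,  q_11=2·1444+427=3315
(x₁, y₁) = (57799, 3315);  57799² − 304·3315² = 1 ✓
k=2:  x_2 = 57799·57799+304·3315·3315 = 6681448801,  y_2 = 57799·3315+3315·57799 = 383207370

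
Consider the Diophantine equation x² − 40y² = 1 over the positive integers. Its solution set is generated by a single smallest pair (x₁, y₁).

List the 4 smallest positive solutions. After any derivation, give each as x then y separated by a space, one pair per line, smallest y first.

d=40: √d = [6; 3,12] (ℓ=2, even), read p_1/q_1
k=0  a_k=6  p_k/q_k = 6/1
k=1  a_k=3  p_k/q_k = 19/3
fundamental: x₁=19, y₁=3  (since 361 − 40·9 = 1)
(x_2, y_2) = (19·19 + 40·3·3, 19·3 + 3·19) = (721, 114)
(x_3, y_3) = (19·721 + 40·3·114, 19·114 + 3·721) = (27379, 4329)
(x_4, y_4) = (19·27379 + 40·3·4329, 19·4329 + 3·27379) = (1039681, 164388)

19 3
721 114
27379 4329
1039681 164388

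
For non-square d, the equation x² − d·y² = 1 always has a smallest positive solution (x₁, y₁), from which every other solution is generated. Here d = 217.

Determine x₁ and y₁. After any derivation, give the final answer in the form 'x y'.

3844063 260952

√217 → a₀=14, period (1,2,1,2,1,…,2,1,28); ℓ=16 even so k=15
k=0  a_k=14  p_k/q_k = 14/1
k=1  a_k=1  p_k/q_k = 15/1
k=2  a_k=2  p_k/q_k = 44/3
k=3  a_k=1  p_k/q_k = 59/4
k=4  a_k=2  p_k/q_k = 162/11
k=5  a_k=1  p_k/q_k = 221/15
k=6  a_k=1  p_k/q_k = 383/26
k=7  a_k=9  p_k/q_k = 3668/249
k=8  a_k=4  p_k/q_k = 15055/1022
k=9  a_k=9  p_k/q_k = 139163/9447
k=10  a_k=1  p_k/q_k = 154218/10469
k=11  a_k=1  p_k/q_k = 293381/19916
k=12  a_k=2  p_k/q_k = 740980/50301
k=13  a_k=1  p_k/q_k = 1034361/70217
k=14  a_k=2  p_k/q_k = 2809702/190735
k=15  a_k=1  p_k/q_k = 3844063/260952
→ (3844063, 260952).  Check: 3844063²=14776820347969, 217·260952²=14776820347968, difference 1.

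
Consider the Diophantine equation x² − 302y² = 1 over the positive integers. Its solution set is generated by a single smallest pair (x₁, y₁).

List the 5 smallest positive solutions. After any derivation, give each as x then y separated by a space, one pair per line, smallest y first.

[17; 2,1,1,1,4,…,1,2,34] for √302; ℓ=16 ⇒ convergent index 15
a_0=17:  p_0=17·1+0=17,  q_0=17·0+1=1
a_1=2:  p_1=2·17+1=35,  q_1=2·1+0=2
a_2=1:  p_2=1·35+17=52,  q_2=1·2+1=3
a_3=1:  p_3=1·52+35=87,  q_3=1·3+2=5
a_4=1:  p_4=1·87+52=139,  q_4=1·5+3=8
…
a_6=2:  p_6=2·643+139=1425,  q_6=2·37+8=82
a_7=1:  p_7=1·1425+643=2068,  q_7=1·82+37=119
a_8=16:  p_8=16·2068+1425=34513,  q_8=16·119+82=1986
a_9=1:  p_9=1·34513+2068=36581,  q_9=1·1986+119=2105
a_10=2:  p_10=2·36581+34513=107675,  q_10=2·2105+1986=6196
a_11=4:  p_11=4·107675+36581=467281,  q_11=4·6196+2105=26889
a_12=1:  p_12=1·467281+107675=574956,  q_12=1·26889+6196=33085
a_13=1:  p_13=1·574956+467281=1042237,  q_13=1·33085+26889=59974
a_14=1:  p_14=1·1042237+574956=1617193,  q_14=1·59974+33085=93059
a_15=2:  p_15=2·1617193+1042237=4276623,  q_15=2·93059+59974=246092
→ (4276623, 246092).  Check: 4276623²=18289504284129, 302·246092²=18289504284128, difference 1.
(4276623+246092√302)^2 = 36579008568257 + 2104885414632√302
(4276623+246092√302)^3 = 312869258720405635599 + 18003602753159249380√302
(4276623+246092√302)^4 = 2676047735673238042056036097 + 153989243234046232237072848√302
(4276623+246092√302)^5 = 22888894590955867721004902116885263 + 1317107878734614996094061229615228√302

4276623 246092
36579008568257 2104885414632
312869258720405635599 18003602753159249380
2676047735673238042056036097 153989243234046232237072848
22888894590955867721004902116885263 1317107878734614996094061229615228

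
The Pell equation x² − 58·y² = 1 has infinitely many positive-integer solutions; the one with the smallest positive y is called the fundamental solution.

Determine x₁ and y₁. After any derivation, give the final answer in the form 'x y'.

√58 = [7; 1,1,1,1,1,1,14, …], period ℓ=7 (odd) → k=13
i=0: a=7 ⇒ p=7, q=1
i=1: a=1 ⇒ p=8, q=1
…
i=4: a=1 ⇒ p=38, q=5
…
i=8: a=1 ⇒ p=1546, q=203
…
i=10: a=1 ⇒ p=4539, q=596
i=11: a=1 ⇒ p=7532, q=989
i=12: a=1 ⇒ p=12071, q=1585
i=13: a=1 ⇒ p=19603, q=2574
fundamental: x₁=19603, y₁=2574  (since 384277609 − 58·6625476 = 1)

19603 2574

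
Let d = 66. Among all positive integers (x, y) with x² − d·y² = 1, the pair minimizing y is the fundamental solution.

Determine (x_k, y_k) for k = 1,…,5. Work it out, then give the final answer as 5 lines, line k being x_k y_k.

[8; 8,16] for √66; ℓ=2 ⇒ convergent index 1
k=0  a_k=8  p_k/q_k = 8/1
k=1  a_k=8  p_k/q_k = 65/8
→ (65, 8).  Check: 65²=4225, 66·8²=4224, difference 1.
n=2: (65,8)∘(65,8) = (65·65+66·8·8, 65·8+8·65) = (8449,1040)
n=3: (8449,1040)∘(65,8) = (65·8449+66·8·1040, 65·1040+8·8449) = (1098305,135192)
n=4: (1098305,135192)∘(65,8) = (65·1098305+66·8·135192, 65·135192+8·1098305) = (142771201,17573920)
n=5: (142771201,17573920)∘(65,8) = (65·142771201+66·8·17573920, 65·17573920+8·142771201) = (18559157825,2284474408)

65 8
8449 1040
1098305 135192
142771201 17573920
18559157825 2284474408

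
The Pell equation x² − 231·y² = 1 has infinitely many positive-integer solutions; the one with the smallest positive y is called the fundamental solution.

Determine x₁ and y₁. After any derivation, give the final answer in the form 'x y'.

76 5

[15; 5,30] for √231; ℓ=2 ⇒ convergent index 1
i=0: a=15 ⇒ p=15, q=1
i=1: a=5 ⇒ p=76, q=5
→ (76, 5).  Check: 76²=5776, 231·5²=5775, difference 1.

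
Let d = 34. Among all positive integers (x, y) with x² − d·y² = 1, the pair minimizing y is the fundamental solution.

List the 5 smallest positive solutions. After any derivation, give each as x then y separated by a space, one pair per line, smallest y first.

35 6
2449 420
171395 29394
11995201 2057160
839492675 143971806

[5; 1,4,1,10] for √34; ℓ=4 ⇒ convergent index 3
step 0: (5, 1)  from 5·(1,0) + (0,1)
…
step 2: (29, 5)  from 4·(6,1) + (5,1)
step 3: (35, 6)  from 1·(29,5) + (6,1)
→ (35, 6).  Check: 35²=1225, 34·6²=1224, difference 1.
(x_2, y_2) = (35·35 + 34·6·6, 35·6 + 6·35) = (2449, 420)
(x_3, y_3) = (35·2449 + 34·6·420, 35·420 + 6·2449) = (171395, 29394)
(x_4, y_4) = (35·171395 + 34·6·29394, 35·29394 + 6·171395) = (11995201, 2057160)
(x_5, y_5) = (35·11995201 + 34·6·2057160, 35·2057160 + 6·11995201) = (839492675, 143971806)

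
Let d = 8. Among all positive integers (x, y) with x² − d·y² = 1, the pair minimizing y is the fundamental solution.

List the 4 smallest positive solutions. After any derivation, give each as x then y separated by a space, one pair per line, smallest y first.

[2; 1,4] for √8; ℓ=2 ⇒ convergent index 1
step 0: (2, 1)  from 2·(1,0) + (0,1)
step 1: (3, 1)  from 1·(2,1) + (1,0)
→ (3, 1).  Check: 3²=9, 8·1²=8, difference 1.
n=2: (3,1)∘(3,1) = (3·3+8·1·1, 3·1+1·3) = (17,6)
n=3: (17,6)∘(3,1) = (3·17+8·1·6, 3·6+1·17) = (99,35)
n=4: (99,35)∘(3,1) = (3·99+8·1·35, 3·35+1·99) = (577,204)

3 1
17 6
99 35
577 204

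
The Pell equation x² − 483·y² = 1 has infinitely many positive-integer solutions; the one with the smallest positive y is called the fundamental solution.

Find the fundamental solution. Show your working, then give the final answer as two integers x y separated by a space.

22 1

[21; 1,42] for √483; ℓ=2 ⇒ convergent index 1
k=0  a_k=21  p_k/q_k = 21/1
k=1  a_k=1  p_k/q_k = 22/1
(x₁, y₁) = (22, 1);  22² − 483·1² = 1 ✓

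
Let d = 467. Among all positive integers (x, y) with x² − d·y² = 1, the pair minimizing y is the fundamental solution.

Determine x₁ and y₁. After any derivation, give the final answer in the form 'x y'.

√467 → a₀=21, period (1,1,1,1,3,…,1,1,42); ℓ=14 even so k=13
i=0: a=21 ⇒ p=21, q=1
i=1: a=1 ⇒ p=22, q=1
…
i=3: a=1 ⇒ p=65, q=3
i=4: a=1 ⇒ p=108, q=5
i=5: a=3 ⇒ p=389, q=18
i=6: a=3 ⇒ p=1275, q=59
i=7: a=21 ⇒ p=27164, q=1257
i=8: a=3 ⇒ p=82767, q=3830
i=9: a=3 ⇒ p=275465, q=12747
i=10: a=1 ⇒ p=358232, q=16577
…
i=12: a=1 ⇒ p=991929, q=45901
i=13: a=1 ⇒ p=1625626, q=75225
(x₁, y₁) = (1625626, 75225);  1625626² − 467·75225² = 1 ✓

1625626 75225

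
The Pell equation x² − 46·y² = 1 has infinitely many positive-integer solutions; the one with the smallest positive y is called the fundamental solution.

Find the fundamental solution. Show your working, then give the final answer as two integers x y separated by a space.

√46 → a₀=6, period (1,3,1,1,2,6,2,1,1,3,1,12); ℓ=12 even so k=11
a_0=6:  p_0=6·1+0=6,  q_0=6·0+1=1
a_1=1:  p_1=1·6+1=7,  q_1=1·1+0=1
a_2=3:  p_2=3·7+6=27,  q_2=3·1+1=4
a_3=1:  p_3=1·27+7=34,  q_3=1·4+1=5
a_4=1:  p_4=1·34+27=61,  q_4=1·5+4=9
a_5=2:  p_5=2·61+34=156,  q_5=2·9+5=23
…
a_8=1:  p_8=1·2150+997=3147,  q_8=1·317+147=464
…
a_10=3:  p_10=3·5297+3147=19038,  q_10=3·781+464=2807
a_11=1:  p_11=1·19038+5297=24335,  q_11=1·2807+781=3588
(x₁, y₁) = (24335, 3588);  24335² − 46·3588² = 1 ✓

24335 3588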